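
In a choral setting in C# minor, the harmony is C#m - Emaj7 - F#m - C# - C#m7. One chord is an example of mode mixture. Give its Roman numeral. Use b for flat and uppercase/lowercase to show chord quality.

C# minor has the diatonic set C#m, D#dim, E, F#m, G#, A, B (with V from harmonic minor). Of the given chords, C#m, Emaj7, F#m and C#m7 are diatonic. C# (C#–E#–G#) is not: scale degree 1 in C# minor carries C#m (i). In C# major the chord on that degree is C#, so here it functions as I, borrowed from the parallel major.

I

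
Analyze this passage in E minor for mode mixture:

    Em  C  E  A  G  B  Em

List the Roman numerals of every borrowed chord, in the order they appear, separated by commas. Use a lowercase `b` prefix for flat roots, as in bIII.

In E minor (with V from harmonic minor) the diatonic chords are Em, F#dim, G, Am, B, C, D. Of the given chords, Em, C, G and B are diatonic. E (E–G#–B) is not: scale degree 1 in E minor carries Em (i). In E major the chord on that degree is E, so here it functions as I, borrowed from the parallel major. A (A–C#–E) doesn't fit — on degree 4 E minor would have Am (iv). A is the degree-4 chord of E major, so it is the borrowed IV.

I, IV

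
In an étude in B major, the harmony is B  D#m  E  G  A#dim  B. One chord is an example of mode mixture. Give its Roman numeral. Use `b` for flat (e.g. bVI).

bVI

The diatonic triads in B major are B, C#m, D#m, E, F#, G#m, A#dim. Of the given chords, B, D#m, E and A#dim are diatonic. G (G–B–D) is not: scale degree 6 in B major carries G#m (vi). In B minor the chord on that degree is G, so here it functions as bVI, borrowed from the parallel minor.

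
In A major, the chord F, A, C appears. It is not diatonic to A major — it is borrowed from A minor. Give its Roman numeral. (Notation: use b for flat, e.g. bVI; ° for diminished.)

bVI

F is the lowered form of scale degree 6 in A major (the diatonic degree 6 is F#). The diatonic chord on degree 6 would be F#m (vi), but F–A–C is the major chord from A minor. As a borrowed chord it is labeled bVI.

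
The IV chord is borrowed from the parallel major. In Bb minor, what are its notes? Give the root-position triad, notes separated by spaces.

Eb G Bb

The root, Eb, is scale degree 4 — the same note in Bb minor and Bb major; only the chord quality changes. In Bb major the chord on Eb is Eb–G–Bb.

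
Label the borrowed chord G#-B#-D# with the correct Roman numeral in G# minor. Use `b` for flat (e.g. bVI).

The root G# is the diatonic 1st degree of G# minor; the borrowing shows in the chord quality. The diatonic chord on degree 1 would be G#m (i), but G#–B#–D# is the major chord from G# major. As a borrowed chord it is labeled I.

I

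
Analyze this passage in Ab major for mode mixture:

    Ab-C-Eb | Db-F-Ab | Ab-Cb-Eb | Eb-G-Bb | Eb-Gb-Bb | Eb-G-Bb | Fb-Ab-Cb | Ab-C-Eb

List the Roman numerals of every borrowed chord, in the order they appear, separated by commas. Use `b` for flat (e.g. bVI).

In Ab major the diatonic chords are Ab, Bbm, Cm, Db, Eb, Fm, Gdim. Of the given chords, Ab–C–Eb = Ab, Db–F–Ab = Db and Eb–G–Bb = Eb are diatonic. Ab–Cb–Eb is not: scale degree 1 in Ab major carries Ab (I). In Ab minor the chord on that degree is Abm, so here it functions as i, borrowed from the parallel minor. Eb–Gb–Bb is not: scale degree 5 in Ab major carries Eb (V). In Ab minor the chord on that degree is Ebm, so here it functions as v, borrowed from the parallel minor. Fb–Ab–Cb doesn't fit — on degree 6 Ab major would have Fm (vi). Fb is the degree-6 chord of Ab minor, so it is the borrowed bVI.

i, v, bVI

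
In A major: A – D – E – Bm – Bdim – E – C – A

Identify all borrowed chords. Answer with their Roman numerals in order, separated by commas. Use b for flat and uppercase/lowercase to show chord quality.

ii°, bIII

In A major the diatonic chords are A, Bm, C#m, D, E, F#m, G#dim. A, D, E and Bm are all diatonic. Bdim (B–D–F) doesn't fit — on degree 2 A major would have Bm (ii). Bdim is the degree-2 chord of A minor, so it is the borrowed ii°. But C (C–E–G) is foreign: the diatonic iii on degree 3 is C#m, whereas C comes from A minor. It is labeled bIII.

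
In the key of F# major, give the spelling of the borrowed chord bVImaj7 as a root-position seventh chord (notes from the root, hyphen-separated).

bVImaj7 is built on the lowered scale degree 6. In F# major degree 6 is D#; lowered it becomes D. In F# minor the chord on D is D–F#–A–C#.

D-F#-A-C#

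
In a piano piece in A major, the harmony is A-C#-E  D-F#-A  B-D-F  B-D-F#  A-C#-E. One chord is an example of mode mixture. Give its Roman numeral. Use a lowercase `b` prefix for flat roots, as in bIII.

A major has the diatonic set A, Bm, C#m, D, E, F#m, G#dim. A–C#–E = A, D–F#–A = D and B–D–F# = Bm all belong to that set. But B–D–F is foreign: the diatonic ii on degree 2 is Bm, whereas Bdim comes from A minor. It is labeled ii°.

ii°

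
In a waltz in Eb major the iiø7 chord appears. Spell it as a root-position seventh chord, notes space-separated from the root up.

F Ab Cb Eb

The root, F, is scale degree 2 — the same note in Eb major and Eb minor; only the chord quality changes. In Eb minor the chord on F is F–Ab–Cb–Eb.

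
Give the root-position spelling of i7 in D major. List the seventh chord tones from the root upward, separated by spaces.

D F A C

i7 is built on scale degree 1, which is D in both D major and its parallel. In D minor the chord on D is D–F–A–C.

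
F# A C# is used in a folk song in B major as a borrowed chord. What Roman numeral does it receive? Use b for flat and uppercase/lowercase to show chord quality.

F# is scale degree 5 in B major. Diatonically B major has F# (V) on that degree; F#–A–C# is instead the minor chord native to B minor, so it takes the label v.

v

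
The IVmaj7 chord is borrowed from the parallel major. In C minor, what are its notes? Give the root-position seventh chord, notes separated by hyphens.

F-A-C-E

IVmaj7 is built on scale degree 4, which is F in both C minor and its parallel. Stacking thirds in C major on F gives F–A–C–E.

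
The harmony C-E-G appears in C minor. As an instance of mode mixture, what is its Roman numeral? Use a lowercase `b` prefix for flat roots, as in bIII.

C is scale degree 1 in C minor. The diatonic chord on degree 1 would be Cm (i), but C–E–G is the major chord from C major. As a borrowed chord it is labeled I.

I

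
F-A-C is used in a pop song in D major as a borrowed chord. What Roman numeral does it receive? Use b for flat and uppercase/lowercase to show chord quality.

F is the lowered form of scale degree 3 in D major (the diatonic degree 3 is F#). Diatonically D major has F#m (iii) on that degree; F–A–C is instead the major chord native to D minor, so it takes the label bIII.

bIII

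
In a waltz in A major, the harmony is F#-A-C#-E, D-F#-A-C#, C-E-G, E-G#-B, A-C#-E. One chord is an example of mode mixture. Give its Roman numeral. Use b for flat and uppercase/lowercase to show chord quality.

The diatonic triads in A major are A, Bm, C#m, D, E, F#m, G#dim. Of the given chords, F#–A–C#–E = F#m7, D–F#–A–C# = Dmaj7, E–G#–B = E and A–C#–E = A are diatonic. C–E–G doesn't fit — on degree 3 A major would have C#m (iii). C is the degree-3 chord of A minor, so it is the borrowed bIII.

bIII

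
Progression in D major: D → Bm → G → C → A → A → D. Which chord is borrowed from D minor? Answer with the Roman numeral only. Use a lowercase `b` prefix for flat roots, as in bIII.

bVII

In D major the diatonic chords are D, Em, F#m, G, A, Bm, C#dim. D, Bm, G and A are all diatonic. C (C–E–G) is not: scale degree 7 in D major carries C#dim (vii°). In D minor the chord on that degree is C, so here it functions as bVII, borrowed from the parallel minor.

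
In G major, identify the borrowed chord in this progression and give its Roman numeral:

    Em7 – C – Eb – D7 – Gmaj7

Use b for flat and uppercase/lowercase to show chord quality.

bVI

In G major the diatonic chords are G, Am, Bm, C, D, Em, F#dim. Em7, C, D7 and Gmaj7 are all diatonic. Eb (Eb–G–Bb) doesn't fit — on degree 6 G major would have Em (vi). Eb is the degree-6 chord of G minor, so it is the borrowed bVI.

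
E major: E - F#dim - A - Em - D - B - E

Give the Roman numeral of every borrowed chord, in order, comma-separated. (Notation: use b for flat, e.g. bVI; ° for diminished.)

ii°, i, bVII

In E major the diatonic chords are E, F#m, G#m, A, B, C#m, D#dim. E, A and B are all diatonic. But F#dim (F#–A–C) is foreign: the diatonic ii on degree 2 is F#m, whereas F#dim comes from E minor. It is labeled ii°. But Em (E–G–B) is foreign: the diatonic I on degree 1 is E, whereas Em comes from E minor. It is labeled i. But D (D–F#–A) is foreign: the diatonic vii° on degree 7 is D#dim, whereas D comes from E minor. It is labeled bVII.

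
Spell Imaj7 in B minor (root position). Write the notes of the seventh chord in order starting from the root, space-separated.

B D# F# A#

Imaj7 is built on scale degree 1, which is B in both B minor and its parallel. In B major the chord on B is B–D#–F#–A#.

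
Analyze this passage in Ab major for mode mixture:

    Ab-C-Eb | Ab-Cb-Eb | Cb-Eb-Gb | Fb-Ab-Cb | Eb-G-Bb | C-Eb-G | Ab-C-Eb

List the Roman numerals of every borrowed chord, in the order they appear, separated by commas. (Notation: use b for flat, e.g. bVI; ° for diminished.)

i, bIII, bVI

In Ab major the diatonic chords are Ab, Bbm, Cm, Db, Eb, Fm, Gdim. Of the given chords, Ab–C–Eb = Ab, Eb–G–Bb = Eb and C–Eb–G = Cm are diatonic. Ab–Cb–Eb doesn't fit — on degree 1 Ab major would have Ab (I). Abm is the degree-1 chord of Ab minor, so it is the borrowed i. Cb–Eb–Gb is not: scale degree 3 in Ab major carries Cm (iii). In Ab minor the chord on that degree is Cb, so here it functions as bIII, borrowed from the parallel minor. But Fb–Ab–Cb is foreign: the diatonic vi on degree 6 is Fm, whereas Fb comes from Ab minor. It is labeled bVI.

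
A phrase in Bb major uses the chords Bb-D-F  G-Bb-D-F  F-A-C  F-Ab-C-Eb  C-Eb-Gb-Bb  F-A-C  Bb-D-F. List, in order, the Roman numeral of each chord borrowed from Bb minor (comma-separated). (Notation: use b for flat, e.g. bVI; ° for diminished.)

v7, iiø7

The diatonic triads in Bb major are Bb, Cm, Dm, Eb, F, Gm, Adim. Of the given chords, Bb–D–F = Bb, G–Bb–D–F = Gm7 and F–A–C = F are diatonic. But F–Ab–C–Eb is foreign: the diatonic V on degree 5 is F, whereas Fm7 comes from Bb minor. It is labeled v7. C–Eb–Gb–Bb doesn't fit — on degree 2 Bb major would have Cm (ii). Cm7b5 is the degree-2 chord of Bb minor, so it is the borrowed iiø7.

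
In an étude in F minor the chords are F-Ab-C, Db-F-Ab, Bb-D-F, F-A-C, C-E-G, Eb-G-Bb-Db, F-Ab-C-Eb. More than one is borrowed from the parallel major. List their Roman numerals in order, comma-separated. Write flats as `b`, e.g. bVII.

IV, I

The diatonic triads in F minor (with V from harmonic minor) are Fm, Gdim, Ab, Bbm, C, Db, Eb. F–Ab–C = Fm, Db–F–Ab = Db, C–E–G = C, Eb–G–Bb–Db = Eb7 and F–Ab–C–Eb = Fm7 all belong to that set. Bb–D–F doesn't fit — on degree 4 F minor would have Bbm (iv). Bb is the degree-4 chord of F major, so it is the borrowed IV. But F–A–C is foreign: the diatonic i on degree 1 is Fm, whereas F comes from F major. It is labeled I.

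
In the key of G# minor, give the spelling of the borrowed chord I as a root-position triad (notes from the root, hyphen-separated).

The root, G#, is scale degree 1 — the same note in G# minor and G# major; only the chord quality changes. Building the major chord from the parallel major on G#: G#–B#–D#.

G#-B#-D#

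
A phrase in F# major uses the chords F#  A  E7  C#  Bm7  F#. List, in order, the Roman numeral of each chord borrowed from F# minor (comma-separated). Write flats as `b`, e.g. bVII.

F# major has the diatonic set F#, G#m, A#m, B, C#, D#m, E#dim. F# and C# both belong to that set. A (A–C#–E) doesn't fit — on degree 3 F# major would have A#m (iii). A is the degree-3 chord of F# minor, so it is the borrowed bIII. But E7 (E–G#–B–D) is foreign: the diatonic vii° on degree 7 is E#dim, whereas E7 comes from F# minor. It is labeled bVII7. Bm7 (B–D–F#–A) is not: scale degree 4 in F# major carries B (IV). In F# minor the chord on that degree is Bm7, so here it functions as iv7, borrowed from the parallel minor.

bIII, bVII7, iv7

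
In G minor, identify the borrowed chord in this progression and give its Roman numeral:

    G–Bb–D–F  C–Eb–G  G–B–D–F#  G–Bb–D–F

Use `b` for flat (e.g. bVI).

G minor has the diatonic set Gm, Adim, Bb, Cm, D, Eb, F (with V from harmonic minor). Of the given chords, G–Bb–D–F = Gm7 and C–Eb–G = Cm are diatonic. G–B–D–F# is not: scale degree 1 in G minor carries Gm (i). In G major the chord on that degree is Gmaj7, so here it functions as Imaj7, borrowed from the parallel major.

Imaj7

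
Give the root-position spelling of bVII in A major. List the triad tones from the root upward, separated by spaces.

G B D

The root of bVII is the lowered 7th degree: G# becomes G. Building the major chord from the parallel minor on G: G–B–D.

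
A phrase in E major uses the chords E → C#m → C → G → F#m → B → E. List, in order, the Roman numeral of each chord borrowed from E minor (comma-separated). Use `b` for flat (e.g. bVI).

bVI, bIII

The diatonic triads in E major are E, F#m, G#m, A, B, C#m, D#dim. E, C#m, F#m and B are all diatonic. C (C–E–G) is not: scale degree 6 in E major carries C#m (vi). In E minor the chord on that degree is C, so here it functions as bVI, borrowed from the parallel minor. G (G–B–D) doesn't fit — on degree 3 E major would have G#m (iii). G is the degree-3 chord of E minor, so it is the borrowed bIII.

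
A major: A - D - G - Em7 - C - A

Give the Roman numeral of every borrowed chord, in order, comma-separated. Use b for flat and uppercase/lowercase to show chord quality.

bVII, v7, bIII

The diatonic triads in A major are A, Bm, C#m, D, E, F#m, G#dim. Of the given chords, A and D are diatonic. G (G–B–D) is not: scale degree 7 in A major carries G#dim (vii°). In A minor the chord on that degree is G, so here it functions as bVII, borrowed from the parallel minor. Em7 (E–G–B–D) doesn't fit — on degree 5 A major would have E (V). Em7 is the degree-5 chord of A minor, so it is the borrowed v7. But C (C–E–G) is foreign: the diatonic iii on degree 3 is C#m, whereas C comes from A minor. It is labeled bIII.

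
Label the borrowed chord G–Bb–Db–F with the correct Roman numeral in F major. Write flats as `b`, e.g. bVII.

iiø7

G is scale degree 2 in F major. The diatonic chord on degree 2 would be Gm (ii), but G–Bb–Db–F is the half-diminished-seventh chord from F minor. As a borrowed chord it is labeled iiø7.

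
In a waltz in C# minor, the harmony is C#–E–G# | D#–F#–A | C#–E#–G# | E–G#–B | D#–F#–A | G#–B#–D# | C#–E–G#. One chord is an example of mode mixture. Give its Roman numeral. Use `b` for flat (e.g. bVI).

I

In C# minor (with V from harmonic minor) the diatonic chords are C#m, D#dim, E, F#m, G#, A, B. C#–E–G# = C#m, D#–F#–A = D#dim, E–G#–B = E and G#–B#–D# = G# are all diatonic. But C#–E#–G# is foreign: the diatonic i on degree 1 is C#m, whereas C# comes from C# major. It is labeled I.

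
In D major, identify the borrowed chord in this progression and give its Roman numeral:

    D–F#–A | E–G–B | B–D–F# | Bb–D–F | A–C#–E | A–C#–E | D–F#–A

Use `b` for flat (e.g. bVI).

bVI

In D major the diatonic chords are D, Em, F#m, G, A, Bm, C#dim. Of the given chords, D–F#–A = D, E–G–B = Em, B–D–F# = Bm and A–C#–E = A are diatonic. Bb–D–F doesn't fit — on degree 6 D major would have Bm (vi). Bb is the degree-6 chord of D minor, so it is the borrowed bVI.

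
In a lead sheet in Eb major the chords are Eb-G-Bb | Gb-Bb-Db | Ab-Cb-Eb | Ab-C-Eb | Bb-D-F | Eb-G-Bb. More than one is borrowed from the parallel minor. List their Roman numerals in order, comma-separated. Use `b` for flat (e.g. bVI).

Eb major has the diatonic set Eb, Fm, Gm, Ab, Bb, Cm, Ddim. Eb–G–Bb = Eb, Ab–C–Eb = Ab and Bb–D–F = Bb all belong to that set. But Gb–Bb–Db is foreign: the diatonic iii on degree 3 is Gm, whereas Gb comes from Eb minor. It is labeled bIII. But Ab–Cb–Eb is foreign: the diatonic IV on degree 4 is Ab, whereas Abm comes from Eb minor. It is labeled iv.

bIII, iv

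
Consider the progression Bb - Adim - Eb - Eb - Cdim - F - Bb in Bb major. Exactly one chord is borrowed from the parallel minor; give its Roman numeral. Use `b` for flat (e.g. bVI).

ii°

In Bb major the diatonic chords are Bb, Cm, Dm, Eb, F, Gm, Adim. Bb, Adim, Eb and F are all diatonic. Cdim (C–Eb–Gb) doesn't fit — on degree 2 Bb major would have Cm (ii). Cdim is the degree-2 chord of Bb minor, so it is the borrowed ii°.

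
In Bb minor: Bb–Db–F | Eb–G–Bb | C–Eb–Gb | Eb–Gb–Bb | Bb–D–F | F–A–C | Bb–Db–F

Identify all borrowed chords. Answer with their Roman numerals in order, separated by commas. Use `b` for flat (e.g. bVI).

Bb minor has the diatonic set Bbm, Cdim, Db, Ebm, F, Gb, Ab (with V from harmonic minor). Bb–Db–F = Bbm, C–Eb–Gb = Cdim, Eb–Gb–Bb = Ebm and F–A–C = F all belong to that set. Eb–G–Bb is not: scale degree 4 in Bb minor carries Ebm (iv). In Bb major the chord on that degree is Eb, so here it functions as IV, borrowed from the parallel major. Bb–D–F is not: scale degree 1 in Bb minor carries Bbm (i). In Bb major the chord on that degree is Bb, so here it functions as I, borrowed from the parallel major.

IV, I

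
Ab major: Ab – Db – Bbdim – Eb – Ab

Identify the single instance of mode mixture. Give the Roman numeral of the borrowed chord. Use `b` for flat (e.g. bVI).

ii°

The diatonic triads in Ab major are Ab, Bbm, Cm, Db, Eb, Fm, Gdim. Ab, Db and Eb are all diatonic. Bbdim (Bb–Db–Fb) doesn't fit — on degree 2 Ab major would have Bbm (ii). Bbdim is the degree-2 chord of Ab minor, so it is the borrowed ii°.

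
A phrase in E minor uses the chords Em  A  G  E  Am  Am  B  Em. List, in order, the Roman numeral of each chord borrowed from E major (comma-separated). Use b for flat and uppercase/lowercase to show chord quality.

IV, I

The diatonic triads in E minor (with V from harmonic minor) are Em, F#dim, G, Am, B, C, D. Em, G, Am and B are all diatonic. A (A–C#–E) is not: scale degree 4 in E minor carries Am (iv). In E major the chord on that degree is A, so here it functions as IV, borrowed from the parallel major. But E (E–G#–B) is foreign: the diatonic i on degree 1 is Em, whereas E comes from E major. It is labeled I.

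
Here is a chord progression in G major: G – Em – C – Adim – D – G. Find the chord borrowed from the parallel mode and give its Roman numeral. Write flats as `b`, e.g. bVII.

The diatonic triads in G major are G, Am, Bm, C, D, Em, F#dim. G, Em, C and D all belong to that set. Adim (A–C–Eb) is not: scale degree 2 in G major carries Am (ii). In G minor the chord on that degree is Adim, so here it functions as ii°, borrowed from the parallel minor.

ii°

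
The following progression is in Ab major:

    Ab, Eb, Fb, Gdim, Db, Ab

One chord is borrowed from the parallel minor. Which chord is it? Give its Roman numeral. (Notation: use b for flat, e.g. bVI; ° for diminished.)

The diatonic triads in Ab major are Ab, Bbm, Cm, Db, Eb, Fm, Gdim. Of the given chords, Ab, Eb, Gdim and Db are diatonic. But Fb (Fb–Ab–Cb) is foreign: the diatonic vi on degree 6 is Fm, whereas Fb comes from Ab minor. It is labeled bVI.

bVI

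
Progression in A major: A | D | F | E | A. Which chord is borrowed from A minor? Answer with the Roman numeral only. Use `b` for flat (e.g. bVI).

bVI

The diatonic triads in A major are A, Bm, C#m, D, E, F#m, G#dim. A, D and E all belong to that set. But F (F–A–C) is foreign: the diatonic vi on degree 6 is F#m, whereas F comes from A minor. It is labeled bVI.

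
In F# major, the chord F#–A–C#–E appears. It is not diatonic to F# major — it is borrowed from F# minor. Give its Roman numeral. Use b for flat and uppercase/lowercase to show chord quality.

i7

F# is scale degree 1 in F# major. Diatonically F# major has F# (I) on that degree; F#–A–C#–E is instead the minor-seventh chord native to F# minor, so it takes the label i7.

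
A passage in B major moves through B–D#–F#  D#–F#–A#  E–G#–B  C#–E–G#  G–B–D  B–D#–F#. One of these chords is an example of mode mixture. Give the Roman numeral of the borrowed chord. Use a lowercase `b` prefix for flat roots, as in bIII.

B major has the diatonic set B, C#m, D#m, E, F#, G#m, A#dim. Of the given chords, B–D#–F# = B, D#–F#–A# = D#m, E–G#–B = E and C#–E–G# = C#m are diatonic. But G–B–D is foreign: the diatonic vi on degree 6 is G#m, whereas G comes from B minor. It is labeled bVI.

bVI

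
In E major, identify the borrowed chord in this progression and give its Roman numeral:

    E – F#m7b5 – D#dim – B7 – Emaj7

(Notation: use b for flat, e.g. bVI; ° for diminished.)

iiø7

In E major the diatonic chords are E, F#m, G#m, A, B, C#m, D#dim. E, D#dim, B7 and Emaj7 are all diatonic. But F#m7b5 (F#–A–C–E) is foreign: the diatonic ii on degree 2 is F#m, whereas F#m7b5 comes from E minor. It is labeled iiø7.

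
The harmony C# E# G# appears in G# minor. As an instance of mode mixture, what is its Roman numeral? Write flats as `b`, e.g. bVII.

C# is scale degree 4 in G# minor. Diatonically G# minor has C#m (iv) on that degree; C#–E#–G# is instead the major chord native to G# major, so it takes the label IV.

IV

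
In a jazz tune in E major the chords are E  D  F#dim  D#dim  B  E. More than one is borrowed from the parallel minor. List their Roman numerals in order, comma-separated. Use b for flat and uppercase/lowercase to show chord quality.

The diatonic triads in E major are E, F#m, G#m, A, B, C#m, D#dim. E, D#dim and B are all diatonic. But D (D–F#–A) is foreign: the diatonic vii° on degree 7 is D#dim, whereas D comes from E minor. It is labeled bVII. F#dim (F#–A–C) is not: scale degree 2 in E major carries F#m (ii). In E minor the chord on that degree is F#dim, so here it functions as ii°, borrowed from the parallel minor.

bVII, ii°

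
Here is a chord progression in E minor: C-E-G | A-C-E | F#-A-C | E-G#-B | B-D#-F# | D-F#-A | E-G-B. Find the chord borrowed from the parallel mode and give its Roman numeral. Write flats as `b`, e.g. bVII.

In E minor (with V from harmonic minor) the diatonic chords are Em, F#dim, G, Am, B, C, D. C–E–G = C, A–C–E = Am, F#–A–C = F#dim, B–D#–F# = B, D–F#–A = D and E–G–B = Em all belong to that set. But E–G#–B is foreign: the diatonic i on degree 1 is Em, whereas E comes from E major. It is labeled I.

I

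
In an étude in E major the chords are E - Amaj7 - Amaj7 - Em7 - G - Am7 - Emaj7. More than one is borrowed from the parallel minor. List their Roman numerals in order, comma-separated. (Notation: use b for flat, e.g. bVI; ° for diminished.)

i7, bIII, iv7

E major has the diatonic set E, F#m, G#m, A, B, C#m, D#dim. E, Amaj7 and Emaj7 all belong to that set. But Em7 (E–G–B–D) is foreign: the diatonic I on degree 1 is E, whereas Em7 comes from E minor. It is labeled i7. But G (G–B–D) is foreign: the diatonic iii on degree 3 is G#m, whereas G comes from E minor. It is labeled bIII. Am7 (A–C–E–G) doesn't fit — on degree 4 E major would have A (IV). Am7 is the degree-4 chord of E minor, so it is the borrowed iv7.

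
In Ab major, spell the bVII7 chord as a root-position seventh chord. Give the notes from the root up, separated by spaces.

Gb Bb Db Fb

bVII7 is built on the lowered scale degree 7. In Ab major degree 7 is G; lowered it becomes Gb. In Ab minor the chord on Gb is Gb–Bb–Db–Fb.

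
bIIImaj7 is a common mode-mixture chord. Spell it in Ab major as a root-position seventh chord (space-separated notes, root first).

Scale degree 3 in Ab major is C. bIIImaj7 uses the lowered form, Cb, taken from Ab minor. In Ab minor the chord on Cb is Cb–Eb–Gb–Bb.

Cb Eb Gb Bb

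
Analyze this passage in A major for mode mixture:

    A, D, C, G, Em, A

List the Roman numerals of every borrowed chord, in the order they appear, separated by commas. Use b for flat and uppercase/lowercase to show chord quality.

The diatonic triads in A major are A, Bm, C#m, D, E, F#m, G#dim. A and D are both diatonic. C (C–E–G) doesn't fit — on degree 3 A major would have C#m (iii). C is the degree-3 chord of A minor, so it is the borrowed bIII. But G (G–B–D) is foreign: the diatonic vii° on degree 7 is G#dim, whereas G comes from A minor. It is labeled bVII. But Em (E–G–B) is foreign: the diatonic V on degree 5 is E, whereas Em comes from A minor. It is labeled v.

bIII, bVII, v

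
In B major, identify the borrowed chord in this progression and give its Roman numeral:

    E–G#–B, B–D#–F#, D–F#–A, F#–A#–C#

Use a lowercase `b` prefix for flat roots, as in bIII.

bIII

In B major the diatonic chords are B, C#m, D#m, E, F#, G#m, A#dim. E–G#–B = E, B–D#–F# = B and F#–A#–C# = F# all belong to that set. But D–F#–A is foreign: the diatonic iii on degree 3 is D#m, whereas D comes from B minor. It is labeled bIII.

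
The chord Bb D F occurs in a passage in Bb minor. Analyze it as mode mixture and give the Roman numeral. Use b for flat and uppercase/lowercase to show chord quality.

I

Bb is scale degree 1 in Bb minor. Diatonically Bb minor has Bbm (i) on that degree; Bb–D–F is instead the major chord native to Bb major, so it takes the label I.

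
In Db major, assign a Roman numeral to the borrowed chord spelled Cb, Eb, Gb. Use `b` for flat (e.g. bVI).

bVII

Cb is the lowered form of scale degree 7 in Db major (the diatonic degree 7 is C). The diatonic chord on degree 7 would be Cdim (vii°), but Cb–Eb–Gb is the major chord from Db minor. As a borrowed chord it is labeled bVII.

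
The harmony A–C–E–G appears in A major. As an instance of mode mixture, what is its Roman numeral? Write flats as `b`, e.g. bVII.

i7

The root A is the diatonic 1st degree of A major; the borrowing shows in the chord quality. The diatonic chord on degree 1 would be A (I), but A–C–E–G is the minor-seventh chord from A minor. As a borrowed chord it is labeled i7.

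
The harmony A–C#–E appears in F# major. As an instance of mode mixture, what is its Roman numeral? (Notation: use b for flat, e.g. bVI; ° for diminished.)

bIII

In F# major scale degree 3 is A#; A is its lowered form, from F# minor. The diatonic chord on degree 3 would be A#m (iii), but A–C#–E is the major chord from F# minor. As a borrowed chord it is labeled bIII.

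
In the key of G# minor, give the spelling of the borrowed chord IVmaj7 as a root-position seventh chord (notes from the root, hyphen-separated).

C#-E#-G#-B#

IVmaj7 is built on scale degree 4, which is C# in both G# minor and its parallel. In G# major the chord on C# is C#–E#–G#–B#.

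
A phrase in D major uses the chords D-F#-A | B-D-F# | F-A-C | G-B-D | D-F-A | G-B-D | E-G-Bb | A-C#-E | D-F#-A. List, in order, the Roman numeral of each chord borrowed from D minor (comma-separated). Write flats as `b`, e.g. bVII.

bIII, i, ii°

D major has the diatonic set D, Em, F#m, G, A, Bm, C#dim. D–F#–A = D, B–D–F# = Bm, G–B–D = G and A–C#–E = A are all diatonic. But F–A–C is foreign: the diatonic iii on degree 3 is F#m, whereas F comes from D minor. It is labeled bIII. D–F–A is not: scale degree 1 in D major carries D (I). In D minor the chord on that degree is Dm, so here it functions as i, borrowed from the parallel minor. But E–G–Bb is foreign: the diatonic ii on degree 2 is Em, whereas Edim comes from D minor. It is labeled ii°.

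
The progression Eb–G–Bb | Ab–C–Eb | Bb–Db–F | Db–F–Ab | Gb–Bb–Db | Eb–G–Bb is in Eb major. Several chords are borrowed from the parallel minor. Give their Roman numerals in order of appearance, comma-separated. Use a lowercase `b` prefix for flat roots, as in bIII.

The diatonic triads in Eb major are Eb, Fm, Gm, Ab, Bb, Cm, Ddim. Eb–G–Bb = Eb and Ab–C–Eb = Ab both belong to that set. Bb–Db–F doesn't fit — on degree 5 Eb major would have Bb (V). Bbm is the degree-5 chord of Eb minor, so it is the borrowed v. But Db–F–Ab is foreign: the diatonic vii° on degree 7 is Ddim, whereas Db comes from Eb minor. It is labeled bVII. But Gb–Bb–Db is foreign: the diatonic iii on degree 3 is Gm, whereas Gb comes from Eb minor. It is labeled bIII.

v, bVII, bIII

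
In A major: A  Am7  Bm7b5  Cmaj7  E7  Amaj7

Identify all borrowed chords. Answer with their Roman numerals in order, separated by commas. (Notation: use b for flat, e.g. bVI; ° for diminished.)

A major has the diatonic set A, Bm, C#m, D, E, F#m, G#dim. Of the given chords, A, E7 and Amaj7 are diatonic. Am7 (A–C–E–G) is not: scale degree 1 in A major carries A (I). In A minor the chord on that degree is Am7, so here it functions as i7, borrowed from the parallel minor. Bm7b5 (B–D–F–A) doesn't fit — on degree 2 A major would have Bm (ii). Bm7b5 is the degree-2 chord of A minor, so it is the borrowed iiø7. But Cmaj7 (C–E–G–B) is foreign: the diatonic iii on degree 3 is C#m, whereas Cmaj7 comes from A minor. It is labeled bIIImaj7.

i7, iiø7, bIIImaj7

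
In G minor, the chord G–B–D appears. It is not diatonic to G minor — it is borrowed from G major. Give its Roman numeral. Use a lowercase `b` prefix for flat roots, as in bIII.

I

G is scale degree 1 in G minor. G–B–D is a major chord — the form found in G major, not the diatonic i (Gm). Borrowed into G minor it is written I.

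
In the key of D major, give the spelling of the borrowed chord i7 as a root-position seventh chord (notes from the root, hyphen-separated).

D-F-A-C

The root, D, is scale degree 1 — the same note in D major and D minor; only the chord quality changes. In D minor the chord on D is D–F–A–C.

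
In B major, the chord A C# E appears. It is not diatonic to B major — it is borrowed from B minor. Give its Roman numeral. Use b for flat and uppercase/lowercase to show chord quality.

bVII

In B major scale degree 7 is A#; A is its lowered form, from B minor. The diatonic chord on degree 7 would be A#dim (vii°), but A–C#–E is the major chord from B minor. As a borrowed chord it is labeled bVII.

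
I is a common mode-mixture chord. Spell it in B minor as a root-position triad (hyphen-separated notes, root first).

The root, B, is scale degree 1 — the same note in B minor and B major; only the chord quality changes. In B major the chord on B is B–D#–F#.

B-D#-F#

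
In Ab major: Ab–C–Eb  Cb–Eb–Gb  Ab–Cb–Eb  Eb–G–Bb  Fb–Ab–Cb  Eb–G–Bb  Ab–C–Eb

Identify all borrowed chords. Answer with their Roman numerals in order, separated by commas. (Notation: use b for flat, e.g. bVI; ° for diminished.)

bIII, i, bVI

In Ab major the diatonic chords are Ab, Bbm, Cm, Db, Eb, Fm, Gdim. Ab–C–Eb = Ab and Eb–G–Bb = Eb are both diatonic. Cb–Eb–Gb is not: scale degree 3 in Ab major carries Cm (iii). In Ab minor the chord on that degree is Cb, so here it functions as bIII, borrowed from the parallel minor. Ab–Cb–Eb is not: scale degree 1 in Ab major carries Ab (I). In Ab minor the chord on that degree is Abm, so here it functions as i, borrowed from the parallel minor. Fb–Ab–Cb is not: scale degree 6 in Ab major carries Fm (vi). In Ab minor the chord on that degree is Fb, so here it functions as bVI, borrowed from the parallel minor.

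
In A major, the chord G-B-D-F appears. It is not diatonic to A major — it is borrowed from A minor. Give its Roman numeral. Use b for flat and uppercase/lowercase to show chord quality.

In A major scale degree 7 is G#; G is its lowered form, from A minor. G–B–D–F is a dominant-seventh chord — the form found in A minor, not the diatonic vii° (G#dim). Borrowed into A major it is written bVII7.

bVII7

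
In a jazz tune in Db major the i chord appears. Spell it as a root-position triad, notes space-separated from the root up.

The root, Db, is scale degree 1 — the same note in Db major and Db minor; only the chord quality changes. Building the minor chord from the parallel minor on Db: Db–Fb–Ab.

Db Fb Ab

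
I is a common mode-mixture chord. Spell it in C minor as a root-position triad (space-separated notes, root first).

C E G

I is built on scale degree 1, which is C in both C minor and its parallel. In C major the chord on C is C–E–G.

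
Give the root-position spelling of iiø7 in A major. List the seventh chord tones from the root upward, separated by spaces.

iiø7 is built on scale degree 2, which is B in both A major and its parallel. Stacking thirds in A minor on B gives B–D–F–A.

B D F A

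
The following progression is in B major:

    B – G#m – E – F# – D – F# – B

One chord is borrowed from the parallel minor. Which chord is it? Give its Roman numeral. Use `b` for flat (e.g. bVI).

bIII

B major has the diatonic set B, C#m, D#m, E, F#, G#m, A#dim. B, G#m, E and F# are all diatonic. D (D–F#–A) doesn't fit — on degree 3 B major would have D#m (iii). D is the degree-3 chord of B minor, so it is the borrowed bIII.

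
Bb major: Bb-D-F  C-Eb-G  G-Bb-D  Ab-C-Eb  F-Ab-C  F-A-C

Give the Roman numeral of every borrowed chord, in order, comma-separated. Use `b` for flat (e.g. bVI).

bVII, v

Bb major has the diatonic set Bb, Cm, Dm, Eb, F, Gm, Adim. Of the given chords, Bb–D–F = Bb, C–Eb–G = Cm, G–Bb–D = Gm and F–A–C = F are diatonic. But Ab–C–Eb is foreign: the diatonic vii° on degree 7 is Adim, whereas Ab comes from Bb minor. It is labeled bVII. But F–Ab–C is foreign: the diatonic V on degree 5 is F, whereas Fm comes from Bb minor. It is labeled v.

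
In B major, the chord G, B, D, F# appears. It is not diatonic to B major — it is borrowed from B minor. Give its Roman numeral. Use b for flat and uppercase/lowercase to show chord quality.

bVImaj7

The root G is the lowered 6th scale degree — diatonically B major has G# there. The diatonic chord on degree 6 would be G#m (vi), but G–B–D–F# is the major-seventh chord from B minor. As a borrowed chord it is labeled bVImaj7.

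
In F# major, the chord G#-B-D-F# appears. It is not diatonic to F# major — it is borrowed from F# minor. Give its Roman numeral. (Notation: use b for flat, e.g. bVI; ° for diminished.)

iiø7

The root G# is the diatonic 2nd degree of F# major; the borrowing shows in the chord quality. Diatonically F# major has G#m (ii) on that degree; G#–B–D–F# is instead the half-diminished-seventh chord native to F# minor, so it takes the label iiø7.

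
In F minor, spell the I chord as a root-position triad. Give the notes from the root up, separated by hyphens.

The root, F, is scale degree 1 — the same note in F minor and F major; only the chord quality changes. Building the major chord from the parallel major on F: F–A–C.

F-A-C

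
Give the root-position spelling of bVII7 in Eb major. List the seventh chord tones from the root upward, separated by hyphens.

Scale degree 7 in Eb major is D. bVII7 uses the lowered form, Db, taken from Eb minor. In Eb minor the chord on Db is Db–F–Ab–Cb.

Db-F-Ab-Cb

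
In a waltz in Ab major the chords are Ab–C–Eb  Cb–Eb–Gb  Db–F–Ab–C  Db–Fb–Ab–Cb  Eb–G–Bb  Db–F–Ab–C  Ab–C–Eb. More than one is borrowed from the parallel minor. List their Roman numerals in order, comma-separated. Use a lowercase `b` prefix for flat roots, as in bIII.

bIII, iv7

In Ab major the diatonic chords are Ab, Bbm, Cm, Db, Eb, Fm, Gdim. Ab–C–Eb = Ab, Db–F–Ab–C = Dbmaj7 and Eb–G–Bb = Eb are all diatonic. But Cb–Eb–Gb is foreign: the diatonic iii on degree 3 is Cm, whereas Cb comes from Ab minor. It is labeled bIII. Db–Fb–Ab–Cb doesn't fit — on degree 4 Ab major would have Db (IV). Dbm7 is the degree-4 chord of Ab minor, so it is the borrowed iv7.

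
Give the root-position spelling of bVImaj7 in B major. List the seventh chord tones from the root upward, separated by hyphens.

The root of bVImaj7 is the lowered 6th degree: G# becomes G. Building the major-seventh chord from the parallel minor on G: G–B–D–F#.

G-B-D-F#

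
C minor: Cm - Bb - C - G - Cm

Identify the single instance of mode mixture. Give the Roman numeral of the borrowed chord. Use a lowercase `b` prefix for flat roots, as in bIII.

I

In C minor (with V from harmonic minor) the diatonic chords are Cm, Ddim, Eb, Fm, G, Ab, Bb. Of the given chords, Cm, Bb and G are diatonic. C (C–E–G) is not: scale degree 1 in C minor carries Cm (i). In C major the chord on that degree is C, so here it functions as I, borrowed from the parallel major.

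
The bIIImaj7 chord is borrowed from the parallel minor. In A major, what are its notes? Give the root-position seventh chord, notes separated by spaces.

C E G B

bIIImaj7 is built on the lowered scale degree 3. In A major degree 3 is C#; lowered it becomes C. Stacking thirds in A minor on C gives C–E–G–B.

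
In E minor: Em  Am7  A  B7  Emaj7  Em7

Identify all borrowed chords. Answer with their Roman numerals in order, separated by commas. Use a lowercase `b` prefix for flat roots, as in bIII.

In E minor (with V from harmonic minor) the diatonic chords are Em, F#dim, G, Am, B, C, D. Em, Am7, B7 and Em7 are all diatonic. A (A–C#–E) is not: scale degree 4 in E minor carries Am (iv). In E major the chord on that degree is A, so here it functions as IV, borrowed from the parallel major. Emaj7 (E–G#–B–D#) doesn't fit — on degree 1 E minor would have Em (i). Emaj7 is the degree-1 chord of E major, so it is the borrowed Imaj7.

IV, Imaj7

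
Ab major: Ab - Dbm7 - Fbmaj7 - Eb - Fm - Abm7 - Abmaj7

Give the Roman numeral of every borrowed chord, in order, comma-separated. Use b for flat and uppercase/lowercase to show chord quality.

Ab major has the diatonic set Ab, Bbm, Cm, Db, Eb, Fm, Gdim. Ab, Eb, Fm and Abmaj7 all belong to that set. Dbm7 (Db–Fb–Ab–Cb) doesn't fit — on degree 4 Ab major would have Db (IV). Dbm7 is the degree-4 chord of Ab minor, so it is the borrowed iv7. Fbmaj7 (Fb–Ab–Cb–Eb) is not: scale degree 6 in Ab major carries Fm (vi). In Ab minor the chord on that degree is Fbmaj7, so here it functions as bVImaj7, borrowed from the parallel minor. Abm7 (Ab–Cb–Eb–Gb) doesn't fit — on degree 1 Ab major would have Ab (I). Abm7 is the degree-1 chord of Ab minor, so it is the borrowed i7.

iv7, bVImaj7, i7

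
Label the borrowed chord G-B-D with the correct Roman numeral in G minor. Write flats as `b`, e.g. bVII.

The root G is the diatonic 1st degree of G minor; the borrowing shows in the chord quality. The diatonic chord on degree 1 would be Gm (i), but G–B–D is the major chord from G major. As a borrowed chord it is labeled I.

I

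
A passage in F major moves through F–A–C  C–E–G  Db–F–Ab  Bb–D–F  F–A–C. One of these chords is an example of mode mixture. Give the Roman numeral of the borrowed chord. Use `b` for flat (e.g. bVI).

bVI

In F major the diatonic chords are F, Gm, Am, Bb, C, Dm, Edim. F–A–C = F, C–E–G = C and Bb–D–F = Bb are all diatonic. Db–F–Ab doesn't fit — on degree 6 F major would have Dm (vi). Db is the degree-6 chord of F minor, so it is the borrowed bVI.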